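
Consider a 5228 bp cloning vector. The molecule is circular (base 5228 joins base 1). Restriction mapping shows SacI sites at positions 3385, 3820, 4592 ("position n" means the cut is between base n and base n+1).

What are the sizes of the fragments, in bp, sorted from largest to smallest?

4021, 772, 435 bp

Circular molecule, 3 cuts → 3 fragments:
  3820 − 3385 = 435 bp
  4592 − 3820 = 772 bp
  wrap: 5228 − 4592 + 3385 = 4021 bp
Sorted largest to smallest: 4021, 772, 435 bp.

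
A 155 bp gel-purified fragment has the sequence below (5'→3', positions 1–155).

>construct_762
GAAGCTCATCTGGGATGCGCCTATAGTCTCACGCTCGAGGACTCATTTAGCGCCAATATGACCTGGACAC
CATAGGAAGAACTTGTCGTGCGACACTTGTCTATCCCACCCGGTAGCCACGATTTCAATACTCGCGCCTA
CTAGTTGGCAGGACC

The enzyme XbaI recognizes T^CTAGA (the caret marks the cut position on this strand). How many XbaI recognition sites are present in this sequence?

No occurrence of TCTAGA is present in the sequence.
XbaI does not cut: 0 sites.

0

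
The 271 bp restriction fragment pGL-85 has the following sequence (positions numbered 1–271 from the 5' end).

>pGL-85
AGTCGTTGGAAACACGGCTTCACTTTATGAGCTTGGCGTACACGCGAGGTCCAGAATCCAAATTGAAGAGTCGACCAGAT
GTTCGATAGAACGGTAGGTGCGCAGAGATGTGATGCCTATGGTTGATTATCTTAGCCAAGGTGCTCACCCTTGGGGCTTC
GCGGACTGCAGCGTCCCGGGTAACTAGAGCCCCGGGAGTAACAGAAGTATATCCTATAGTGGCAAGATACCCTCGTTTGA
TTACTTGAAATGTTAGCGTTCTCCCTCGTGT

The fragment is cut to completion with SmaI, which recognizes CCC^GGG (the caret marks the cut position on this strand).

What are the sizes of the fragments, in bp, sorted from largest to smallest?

177, 78, 16 bp

SmaI sites (CCCGGG) start at positions 175, 191.
SmaI cuts after base 3 of each site, so after positions 177, 193.
Linear molecule, 2 cuts → 3 fragments:
  1–177 → 177 bp
  178–193 → 16 bp
  194–271 → 78 bp
Sorted largest to smallest: 177, 78, 16 bp.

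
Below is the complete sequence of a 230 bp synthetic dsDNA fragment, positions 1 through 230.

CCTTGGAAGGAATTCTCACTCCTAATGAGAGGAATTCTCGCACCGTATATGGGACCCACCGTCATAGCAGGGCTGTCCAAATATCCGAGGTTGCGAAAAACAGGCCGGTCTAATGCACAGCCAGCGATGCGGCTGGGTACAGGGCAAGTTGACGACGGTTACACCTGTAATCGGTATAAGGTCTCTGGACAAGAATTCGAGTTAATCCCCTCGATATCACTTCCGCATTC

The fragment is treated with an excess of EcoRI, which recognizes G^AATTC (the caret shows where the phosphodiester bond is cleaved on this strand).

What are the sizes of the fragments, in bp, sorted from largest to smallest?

161, 37, 22, 10 bp

EcoRI sites (GAATTC) start at positions 10, 32, 193.
EcoRI cuts after the first base of each site, so after positions 10, 32, 193.
Linear molecule, 3 cuts → 4 fragments:
  1–10 → 10 bp
  11–32 → 22 bp
  33–193 → 161 bp
  194–230 → 37 bp
Sorted largest to smallest: 161, 37, 22, 10 bp.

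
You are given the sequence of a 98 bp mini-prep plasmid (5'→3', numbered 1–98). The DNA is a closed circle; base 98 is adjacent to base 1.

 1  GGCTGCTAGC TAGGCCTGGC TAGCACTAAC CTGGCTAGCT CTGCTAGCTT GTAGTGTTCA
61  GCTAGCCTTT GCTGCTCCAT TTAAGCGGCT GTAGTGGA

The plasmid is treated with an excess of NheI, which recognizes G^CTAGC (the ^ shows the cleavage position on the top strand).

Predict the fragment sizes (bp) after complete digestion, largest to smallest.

42, 18, 15, 14, 9 bp

NheI sites (GCTAGC) start at positions 5, 19, 34, 43, 61.
NheI cuts after the first base of each site, so after positions 5, 19, 34, 43, 61.
Circular molecule, 5 cuts → 5 fragments:
  6–19 → 14 bp
  20–34 → 15 bp
  35–43 → 9 bp
  44–61 → 18 bp
  62–98 then 1–5 → 37 + 5 = 42 bp
Sorted largest to smallest: 42, 18, 15, 14, 9 bp.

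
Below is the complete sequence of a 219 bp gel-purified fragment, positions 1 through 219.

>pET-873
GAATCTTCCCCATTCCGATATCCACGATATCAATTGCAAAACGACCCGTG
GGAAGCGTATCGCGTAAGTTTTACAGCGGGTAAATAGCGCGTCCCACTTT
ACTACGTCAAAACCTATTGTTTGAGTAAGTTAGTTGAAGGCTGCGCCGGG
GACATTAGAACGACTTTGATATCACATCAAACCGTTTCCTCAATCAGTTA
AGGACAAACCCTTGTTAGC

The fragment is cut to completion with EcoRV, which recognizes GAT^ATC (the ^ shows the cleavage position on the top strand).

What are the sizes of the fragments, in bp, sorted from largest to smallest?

142, 49, 19, 9 bp

EcoRV sites (GATATC) start at positions 17, 26, 168.
EcoRV cuts after base 3 of each site, so after positions 19, 28, 170.
Linear molecule, 3 cuts → 4 fragments:
  1–19 → 19 bp
  20–28 → 9 bp
  29–170 → 142 bp
  171–219 → 49 bp
Sorted largest to smallest: 142, 49, 19, 9 bp.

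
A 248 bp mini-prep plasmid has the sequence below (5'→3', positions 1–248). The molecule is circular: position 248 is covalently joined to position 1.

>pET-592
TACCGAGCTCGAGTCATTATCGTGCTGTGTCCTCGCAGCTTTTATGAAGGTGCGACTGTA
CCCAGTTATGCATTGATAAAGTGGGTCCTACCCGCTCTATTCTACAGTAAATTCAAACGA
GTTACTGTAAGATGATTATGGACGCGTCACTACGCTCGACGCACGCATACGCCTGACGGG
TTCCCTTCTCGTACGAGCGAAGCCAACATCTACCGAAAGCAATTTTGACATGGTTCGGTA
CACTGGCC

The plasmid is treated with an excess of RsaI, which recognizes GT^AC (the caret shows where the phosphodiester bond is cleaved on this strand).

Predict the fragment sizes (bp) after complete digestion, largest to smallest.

133, 68, 47 bp

RsaI sites (GTAC) start at positions 58, 191, 238.
RsaI cuts after base 2 of each site, so after positions 59, 192, 239.
Circular molecule, 3 cuts → 3 fragments:
  60–192 → 133 bp
  193–239 → 47 bp
  240–248 then 1–59 → 9 + 59 = 68 bp
Sorted largest to smallest: 133, 68, 47 bp.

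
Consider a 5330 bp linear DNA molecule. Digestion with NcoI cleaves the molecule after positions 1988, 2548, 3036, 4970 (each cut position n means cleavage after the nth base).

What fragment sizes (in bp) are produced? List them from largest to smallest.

1988, 1934, 560, 488, 360 bp

Linear molecule, 4 cuts → 5 fragments:
  1988 − 0 = 1988 bp
  2548 − 1988 = 560 bp
  3036 − 2548 = 488 bp
  4970 − 3036 = 1934 bp
  5330 − 4970 = 360 bp
Sorted largest to smallest: 1988, 1934, 560, 488, 360 bp.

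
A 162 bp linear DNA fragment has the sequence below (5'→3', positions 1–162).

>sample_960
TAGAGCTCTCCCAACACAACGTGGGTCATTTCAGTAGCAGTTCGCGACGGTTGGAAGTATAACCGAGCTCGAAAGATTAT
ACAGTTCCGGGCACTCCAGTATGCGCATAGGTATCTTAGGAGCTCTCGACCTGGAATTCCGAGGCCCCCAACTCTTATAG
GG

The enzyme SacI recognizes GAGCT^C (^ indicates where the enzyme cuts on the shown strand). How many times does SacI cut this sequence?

3

GAGCTC occurs starting at positions 3, 65, 120.
SacI cuts at 3 sites.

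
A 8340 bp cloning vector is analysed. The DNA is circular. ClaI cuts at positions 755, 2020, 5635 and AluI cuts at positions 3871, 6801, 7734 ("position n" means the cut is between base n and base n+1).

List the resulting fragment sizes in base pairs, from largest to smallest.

1851, 1764, 1361, 1265, 1166, 933 bp

Combined cut positions (sorted): 755, 2020, 3871, 5635, 6801, 7734.
Circular molecule, 6 cuts → 6 fragments:
  2020 − 755 = 1265 bp
  3871 − 2020 = 1851 bp
  5635 − 3871 = 1764 bp
  6801 − 5635 = 1166 bp
  7734 − 6801 = 933 bp
  wrap: 8340 − 7734 + 755 = 1361 bp
Sorted largest to smallest: 1851, 1764, 1361, 1265, 1166, 933 bp.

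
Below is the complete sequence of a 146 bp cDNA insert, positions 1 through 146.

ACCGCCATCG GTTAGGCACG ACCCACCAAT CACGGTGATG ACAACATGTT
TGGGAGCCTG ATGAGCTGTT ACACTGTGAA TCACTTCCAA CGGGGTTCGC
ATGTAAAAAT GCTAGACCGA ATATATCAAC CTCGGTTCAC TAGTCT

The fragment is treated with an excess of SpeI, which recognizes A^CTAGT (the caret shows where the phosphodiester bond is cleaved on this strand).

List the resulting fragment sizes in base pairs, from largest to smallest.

The SpeI site (ACTAGT) starts at position 139.
SpeI cuts after the first base of each site, so after position 139.
Linear molecule, 1 cut → 2 fragments:
  1–139 → 139 bp
  140–146 → 7 bp
Sorted largest to smallest: 139, 7 bp.

139, 7 bp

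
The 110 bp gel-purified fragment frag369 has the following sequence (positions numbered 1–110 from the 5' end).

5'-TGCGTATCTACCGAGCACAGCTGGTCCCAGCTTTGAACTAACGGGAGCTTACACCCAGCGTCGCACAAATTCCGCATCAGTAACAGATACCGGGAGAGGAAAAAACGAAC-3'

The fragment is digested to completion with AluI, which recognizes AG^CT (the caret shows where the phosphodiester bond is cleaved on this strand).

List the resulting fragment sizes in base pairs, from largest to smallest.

63, 20, 17, 10 bp

AluI sites (AGCT) start at positions 19, 29, 46.
AluI cuts after base 2 of each site, so after positions 20, 30, 47.
Linear molecule, 3 cuts → 4 fragments:
  1–20 → 20 bp
  21–30 → 10 bp
  31–47 → 17 bp
  48–110 → 63 bp
Sorted largest to smallest: 63, 20, 17, 10 bp.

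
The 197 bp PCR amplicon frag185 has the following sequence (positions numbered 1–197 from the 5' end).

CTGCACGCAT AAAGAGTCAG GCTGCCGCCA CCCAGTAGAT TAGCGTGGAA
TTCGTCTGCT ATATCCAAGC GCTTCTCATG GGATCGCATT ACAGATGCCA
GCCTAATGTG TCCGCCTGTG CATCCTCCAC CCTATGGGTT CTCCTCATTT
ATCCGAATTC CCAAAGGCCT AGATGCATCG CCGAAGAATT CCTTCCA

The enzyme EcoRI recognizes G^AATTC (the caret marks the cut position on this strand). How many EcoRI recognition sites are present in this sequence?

3

GAATTC occurs starting at positions 48, 155, 186.
EcoRI cuts at 3 sites.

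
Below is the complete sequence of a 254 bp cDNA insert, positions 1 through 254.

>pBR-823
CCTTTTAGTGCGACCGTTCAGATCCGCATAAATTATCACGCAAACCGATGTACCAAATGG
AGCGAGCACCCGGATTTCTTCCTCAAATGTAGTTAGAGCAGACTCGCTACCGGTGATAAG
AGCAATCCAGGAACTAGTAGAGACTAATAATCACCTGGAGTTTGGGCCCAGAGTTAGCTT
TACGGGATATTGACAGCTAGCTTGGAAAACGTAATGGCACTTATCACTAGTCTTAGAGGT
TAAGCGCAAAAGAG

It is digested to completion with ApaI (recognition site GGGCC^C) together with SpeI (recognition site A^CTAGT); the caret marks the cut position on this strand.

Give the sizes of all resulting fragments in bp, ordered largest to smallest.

The ApaI site (GGGCCC) starts at position 164.
ApaI cuts after base 5 of each site (before the last base), so after position 168.
SpeI sites (ACTAGT) start at positions 133, 226.
SpeI cuts after the first base of each site, so after positions 133, 226.
Combined cut positions: 133, 168, 226.
Linear molecule, 3 cuts → 4 fragments:
  1–133 → 133 bp
  134–168 → 35 bp
  169–226 → 58 bp
  227–254 → 28 bp
Sorted largest to smallest: 133, 58, 35, 28 bp.

133, 58, 35, 28 bp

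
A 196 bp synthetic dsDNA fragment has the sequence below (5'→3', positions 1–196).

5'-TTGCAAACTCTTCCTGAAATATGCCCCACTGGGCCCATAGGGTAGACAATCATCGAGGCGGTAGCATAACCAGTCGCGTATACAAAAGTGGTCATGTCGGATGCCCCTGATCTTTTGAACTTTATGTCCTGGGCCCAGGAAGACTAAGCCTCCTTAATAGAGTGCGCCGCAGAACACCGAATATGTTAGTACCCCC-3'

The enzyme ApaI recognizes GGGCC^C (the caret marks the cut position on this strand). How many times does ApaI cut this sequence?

GGGCCC occurs starting at positions 31, 131.
ApaI cuts at 2 sites.

2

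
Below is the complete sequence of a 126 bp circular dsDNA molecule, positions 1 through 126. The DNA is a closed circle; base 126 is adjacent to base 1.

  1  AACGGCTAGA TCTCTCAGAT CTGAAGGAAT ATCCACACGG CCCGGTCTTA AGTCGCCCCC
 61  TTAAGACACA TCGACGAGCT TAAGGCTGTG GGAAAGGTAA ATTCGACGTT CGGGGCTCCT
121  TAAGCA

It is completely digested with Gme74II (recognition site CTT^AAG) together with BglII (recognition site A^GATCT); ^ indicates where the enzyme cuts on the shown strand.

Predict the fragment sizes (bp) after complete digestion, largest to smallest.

40, 32, 19, 13, 13, 9 bp

Gme74II sites (CTTAAG) start at positions 47, 60, 79, 119.
Gme74II cuts after base 3 of each site, so after positions 49, 62, 81, 121.
BglII sites (AGATCT) start at positions 8, 17.
BglII cuts after the first base of each site, so after positions 8, 17.
Combined cut positions: 8, 17, 49, 62, 81, 121.
Circular molecule, 6 cuts → 6 fragments:
  9–17 → 9 bp
  18–49 → 32 bp
  50–62 → 13 bp
  63–81 → 19 bp
  82–121 → 40 bp
  122–126 then 1–8 → 5 + 8 = 13 bp
Sorted largest to smallest: 40, 32, 19, 13, 13, 9 bp.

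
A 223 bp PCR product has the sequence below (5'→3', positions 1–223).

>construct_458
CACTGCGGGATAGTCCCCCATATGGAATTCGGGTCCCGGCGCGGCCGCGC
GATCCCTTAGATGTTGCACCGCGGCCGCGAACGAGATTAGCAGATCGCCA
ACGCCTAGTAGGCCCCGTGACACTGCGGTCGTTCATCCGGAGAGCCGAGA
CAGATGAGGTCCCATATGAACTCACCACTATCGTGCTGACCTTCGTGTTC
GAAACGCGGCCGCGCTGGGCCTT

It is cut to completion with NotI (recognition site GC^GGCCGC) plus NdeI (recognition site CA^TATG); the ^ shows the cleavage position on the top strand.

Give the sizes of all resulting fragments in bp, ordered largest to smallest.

92, 43, 30, 22, 20, 16 bp

NotI sites (GCGGCCGC) start at positions 41, 71, 206.
NotI cuts after base 2 of each site, so after positions 42, 72, 207.
NdeI sites (CATATG) start at positions 19, 163.
NdeI cuts after base 2 of each site, so after positions 20, 164.
Combined cut positions: 20, 42, 72, 164, 207.
Linear molecule, 5 cuts → 6 fragments:
  1–20 → 20 bp
  21–42 → 22 bp
  43–72 → 30 bp
  73–164 → 92 bp
  165–207 → 43 bp
  208–223 → 16 bp
Sorted largest to smallest: 92, 43, 30, 22, 20, 16 bp.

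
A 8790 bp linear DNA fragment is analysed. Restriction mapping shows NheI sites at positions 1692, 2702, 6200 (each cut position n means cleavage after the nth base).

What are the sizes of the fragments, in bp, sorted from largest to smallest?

Linear molecule, 3 cuts → 4 fragments:
  1692 − 0 = 1692 bp
  2702 − 1692 = 1010 bp
  6200 − 2702 = 3498 bp
  8790 − 6200 = 2590 bp
Sorted largest to smallest: 3498, 2590, 1692, 1010 bp.

3498, 2590, 1692, 1010 bp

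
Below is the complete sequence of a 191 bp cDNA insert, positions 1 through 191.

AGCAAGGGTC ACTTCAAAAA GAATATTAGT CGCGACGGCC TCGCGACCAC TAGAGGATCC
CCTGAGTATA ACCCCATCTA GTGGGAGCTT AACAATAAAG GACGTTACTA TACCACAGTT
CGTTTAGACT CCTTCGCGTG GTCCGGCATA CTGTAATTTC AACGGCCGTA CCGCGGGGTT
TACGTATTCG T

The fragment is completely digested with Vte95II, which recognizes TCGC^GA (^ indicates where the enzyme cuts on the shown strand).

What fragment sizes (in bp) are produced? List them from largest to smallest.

Vte95II sites (TCGCGA) start at positions 30, 41.
Vte95II cuts after base 4 of each site, so after positions 33, 44.
Linear molecule, 2 cuts → 3 fragments:
  1–33 → 33 bp
  34–44 → 11 bp
  45–191 → 147 bp
Sorted largest to smallest: 147, 33, 11 bp.

147, 33, 11 bp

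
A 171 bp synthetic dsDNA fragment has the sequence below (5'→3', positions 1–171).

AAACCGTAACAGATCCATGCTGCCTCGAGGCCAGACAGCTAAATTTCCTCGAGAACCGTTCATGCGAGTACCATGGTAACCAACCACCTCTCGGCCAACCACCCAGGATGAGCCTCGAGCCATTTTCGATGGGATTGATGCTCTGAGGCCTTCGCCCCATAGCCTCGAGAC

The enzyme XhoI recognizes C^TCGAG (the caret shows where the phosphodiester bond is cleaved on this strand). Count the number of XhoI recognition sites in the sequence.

4

CTCGAG occurs starting at positions 24, 48, 114, 164.
XhoI cuts at 4 sites.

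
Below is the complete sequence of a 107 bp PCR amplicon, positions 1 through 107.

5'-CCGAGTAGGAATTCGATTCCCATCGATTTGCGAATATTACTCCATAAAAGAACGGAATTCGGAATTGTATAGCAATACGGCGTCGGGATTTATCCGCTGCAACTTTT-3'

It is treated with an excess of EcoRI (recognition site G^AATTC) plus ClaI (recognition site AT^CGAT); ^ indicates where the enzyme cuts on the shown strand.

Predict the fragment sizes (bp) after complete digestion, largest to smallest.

EcoRI sites (GAATTC) start at positions 9, 55.
EcoRI cuts after the first base of each site, so after positions 9, 55.
The ClaI site (ATCGAT) starts at position 22.
ClaI cuts after base 2 of each site, so after position 23.
Combined cut positions: 9, 23, 55.
Linear molecule, 3 cuts → 4 fragments:
  1–9 → 9 bp
  10–23 → 14 bp
  24–55 → 32 bp
  56–107 → 52 bp
Sorted largest to smallest: 52, 32, 14, 9 bp.

52, 32, 14, 9 bp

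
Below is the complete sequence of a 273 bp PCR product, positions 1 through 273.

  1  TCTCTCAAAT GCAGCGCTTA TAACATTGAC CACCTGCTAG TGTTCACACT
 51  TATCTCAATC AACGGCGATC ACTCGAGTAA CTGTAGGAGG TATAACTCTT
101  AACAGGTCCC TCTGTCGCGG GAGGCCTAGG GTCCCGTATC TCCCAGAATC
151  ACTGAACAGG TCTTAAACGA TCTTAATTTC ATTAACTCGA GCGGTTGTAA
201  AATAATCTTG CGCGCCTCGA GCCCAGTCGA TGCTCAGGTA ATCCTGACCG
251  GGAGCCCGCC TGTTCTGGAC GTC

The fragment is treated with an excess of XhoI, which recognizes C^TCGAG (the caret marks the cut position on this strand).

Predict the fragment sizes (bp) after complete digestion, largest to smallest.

114, 72, 57, 30 bp

XhoI sites (CTCGAG) start at positions 72, 186, 216.
XhoI cuts after the first base of each site, so after positions 72, 186, 216.
Linear molecule, 3 cuts → 4 fragments:
  1–72 → 72 bp
  73–186 → 114 bp
  187–216 → 30 bp
  217–273 → 57 bp
Sorted largest to smallest: 114, 72, 57, 30 bp.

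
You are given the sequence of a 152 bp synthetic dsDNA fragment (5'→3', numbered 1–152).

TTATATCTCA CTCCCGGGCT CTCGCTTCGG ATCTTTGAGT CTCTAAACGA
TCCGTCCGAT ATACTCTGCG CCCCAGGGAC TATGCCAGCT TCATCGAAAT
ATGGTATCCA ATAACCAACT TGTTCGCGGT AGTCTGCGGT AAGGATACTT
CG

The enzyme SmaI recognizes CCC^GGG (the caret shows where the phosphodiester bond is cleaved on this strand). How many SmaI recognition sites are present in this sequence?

1

CCCGGG occurs starting at position 13.
SmaI cuts at 1 site.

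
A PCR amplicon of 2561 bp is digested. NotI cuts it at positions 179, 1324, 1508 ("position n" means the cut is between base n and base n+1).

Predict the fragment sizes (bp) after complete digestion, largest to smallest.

1145, 1053, 184, 179 bp

Linear molecule, 3 cuts → 4 fragments:
  179 − 0 = 179 bp
  1324 − 179 = 1145 bp
  1508 − 1324 = 184 bp
  2561 − 1508 = 1053 bp
Sorted largest to smallest: 1145, 1053, 184, 179 bp.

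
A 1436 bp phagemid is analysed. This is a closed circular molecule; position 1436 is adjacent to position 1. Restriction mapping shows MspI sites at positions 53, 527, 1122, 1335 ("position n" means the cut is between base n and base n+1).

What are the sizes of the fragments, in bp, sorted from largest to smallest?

595, 474, 213, 154 bp

Circular molecule, 4 cuts → 4 fragments:
  527 − 53 = 474 bp
  1122 − 527 = 595 bp
  1335 − 1122 = 213 bp
  wrap: 1436 − 1335 + 53 = 154 bp
Sorted largest to smallest: 595, 474, 213, 154 bp.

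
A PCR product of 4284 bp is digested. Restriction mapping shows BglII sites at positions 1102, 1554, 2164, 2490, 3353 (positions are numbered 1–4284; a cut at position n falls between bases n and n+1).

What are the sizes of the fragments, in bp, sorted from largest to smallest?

1102, 931, 863, 610, 452, 326 bp

Linear molecule, 5 cuts → 6 fragments:
  1102 − 0 = 1102 bp
  1554 − 1102 = 452 bp
  2164 − 1554 = 610 bp
  2490 − 2164 = 326 bp
  3353 − 2490 = 863 bp
  4284 − 3353 = 931 bp
Sorted largest to smallest: 1102, 931, 863, 610, 452, 326 bp.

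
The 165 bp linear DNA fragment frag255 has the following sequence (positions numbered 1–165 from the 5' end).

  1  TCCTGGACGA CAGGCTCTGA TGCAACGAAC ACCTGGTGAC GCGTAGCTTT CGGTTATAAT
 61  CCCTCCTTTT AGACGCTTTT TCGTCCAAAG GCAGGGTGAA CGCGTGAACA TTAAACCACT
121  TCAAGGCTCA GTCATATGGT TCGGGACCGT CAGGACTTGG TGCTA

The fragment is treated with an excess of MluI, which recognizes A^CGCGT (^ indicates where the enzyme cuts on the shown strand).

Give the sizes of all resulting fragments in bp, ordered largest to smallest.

MluI sites (ACGCGT) start at positions 39, 100.
MluI cuts after the first base of each site, so after positions 39, 100.
Linear molecule, 2 cuts → 3 fragments:
  1–39 → 39 bp
  40–100 → 61 bp
  101–165 → 65 bp
Sorted largest to smallest: 65, 61, 39 bp.

65, 61, 39 bp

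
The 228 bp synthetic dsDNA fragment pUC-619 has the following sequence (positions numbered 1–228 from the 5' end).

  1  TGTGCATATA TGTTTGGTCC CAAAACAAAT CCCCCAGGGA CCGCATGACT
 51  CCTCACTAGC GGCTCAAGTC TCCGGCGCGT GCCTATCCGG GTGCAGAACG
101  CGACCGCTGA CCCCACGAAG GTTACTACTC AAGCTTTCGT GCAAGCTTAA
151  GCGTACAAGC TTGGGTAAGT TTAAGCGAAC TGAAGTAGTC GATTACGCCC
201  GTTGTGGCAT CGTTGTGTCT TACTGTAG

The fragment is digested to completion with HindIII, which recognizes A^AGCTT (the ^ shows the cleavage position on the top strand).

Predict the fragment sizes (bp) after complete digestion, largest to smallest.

131, 71, 14, 12 bp

HindIII sites (AAGCTT) start at positions 131, 143, 157.
HindIII cuts after the first base of each site, so after positions 131, 143, 157.
Linear molecule, 3 cuts → 4 fragments:
  1–131 → 131 bp
  132–143 → 12 bp
  144–157 → 14 bp
  158–228 → 71 bp
Sorted largest to smallest: 131, 71, 14, 12 bp.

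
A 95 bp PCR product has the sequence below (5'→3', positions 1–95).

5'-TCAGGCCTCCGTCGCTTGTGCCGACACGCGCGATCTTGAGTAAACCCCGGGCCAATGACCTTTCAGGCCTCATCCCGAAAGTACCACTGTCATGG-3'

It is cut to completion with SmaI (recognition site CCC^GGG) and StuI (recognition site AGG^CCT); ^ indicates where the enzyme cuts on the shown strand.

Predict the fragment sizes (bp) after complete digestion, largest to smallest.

The SmaI site (CCCGGG) starts at position 46.
SmaI cuts after base 3 of each site, so after position 48.
StuI sites (AGGCCT) start at positions 3, 65.
StuI cuts after base 3 of each site, so after positions 5, 67.
Combined cut positions: 5, 48, 67.
Linear molecule, 3 cuts → 4 fragments:
  1–5 → 5 bp
  6–48 → 43 bp
  49–67 → 19 bp
  68–95 → 28 bp
Sorted largest to smallest: 43, 28, 19, 5 bp.

43, 28, 19, 5 bp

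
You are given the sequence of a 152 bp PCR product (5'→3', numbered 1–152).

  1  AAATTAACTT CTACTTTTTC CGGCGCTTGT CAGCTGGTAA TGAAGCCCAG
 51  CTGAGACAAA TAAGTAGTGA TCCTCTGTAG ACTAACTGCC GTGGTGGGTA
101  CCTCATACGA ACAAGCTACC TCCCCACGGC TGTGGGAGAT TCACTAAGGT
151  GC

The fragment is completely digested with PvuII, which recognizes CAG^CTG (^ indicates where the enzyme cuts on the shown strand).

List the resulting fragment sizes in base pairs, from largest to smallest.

102, 33, 17 bp

PvuII sites (CAGCTG) start at positions 31, 48.
PvuII cuts after base 3 of each site, so after positions 33, 50.
Linear molecule, 2 cuts → 3 fragments:
  1–33 → 33 bp
  34–50 → 17 bp
  51–152 → 102 bp
Sorted largest to smallest: 102, 33, 17 bp.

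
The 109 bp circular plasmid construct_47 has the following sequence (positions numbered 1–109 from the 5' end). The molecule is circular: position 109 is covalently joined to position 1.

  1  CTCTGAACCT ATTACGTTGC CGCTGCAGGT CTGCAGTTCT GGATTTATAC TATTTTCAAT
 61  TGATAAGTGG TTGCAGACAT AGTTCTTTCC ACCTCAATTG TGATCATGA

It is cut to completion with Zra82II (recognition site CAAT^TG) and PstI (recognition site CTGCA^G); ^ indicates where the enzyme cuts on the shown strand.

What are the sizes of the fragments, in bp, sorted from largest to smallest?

Zra82II sites (CAATTG) start at positions 57, 95.
Zra82II cuts after base 4 of each site, so after positions 60, 98.
PstI sites (CTGCAG) start at positions 23, 31.
PstI cuts after base 5 of each site (before the last base), so after positions 27, 35.
Combined cut positions: 27, 35, 60, 98.
Circular molecule, 4 cuts → 4 fragments:
  28–35 → 8 bp
  36–60 → 25 bp
  61–98 → 38 bp
  99–109 then 1–27 → 11 + 27 = 38 bp
Sorted largest to smallest: 38, 38, 25, 8 bp.

38, 38, 25, 8 bp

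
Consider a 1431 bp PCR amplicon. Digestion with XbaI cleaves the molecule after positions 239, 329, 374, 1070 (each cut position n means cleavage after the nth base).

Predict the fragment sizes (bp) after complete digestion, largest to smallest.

Linear molecule, 4 cuts → 5 fragments:
  239 − 0 = 239 bp
  329 − 239 = 90 bp
  374 − 329 = 45 bp
  1070 − 374 = 696 bp
  1431 − 1070 = 361 bp
Sorted largest to smallest: 696, 361, 239, 90, 45 bp.

696, 361, 239, 90, 45 bp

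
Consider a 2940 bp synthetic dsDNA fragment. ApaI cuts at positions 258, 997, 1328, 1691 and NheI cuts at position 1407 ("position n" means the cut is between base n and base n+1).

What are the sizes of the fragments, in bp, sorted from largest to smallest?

Combined cut positions (sorted): 258, 997, 1328, 1407, 1691.
Linear molecule, 5 cuts → 6 fragments:
  258 − 0 = 258 bp
  997 − 258 = 739 bp
  1328 − 997 = 331 bp
  1407 − 1328 = 79 bp
  1691 − 1407 = 284 bp
  2940 − 1691 = 1249 bp
Sorted largest to smallest: 1249, 739, 331, 284, 258, 79 bp.

1249, 739, 331, 284, 258, 79 bp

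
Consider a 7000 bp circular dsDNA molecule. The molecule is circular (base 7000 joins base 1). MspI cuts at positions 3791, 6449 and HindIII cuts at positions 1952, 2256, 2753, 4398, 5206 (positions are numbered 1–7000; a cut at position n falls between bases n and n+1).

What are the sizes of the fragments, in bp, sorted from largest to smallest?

Combined cut positions (sorted): 1952, 2256, 2753, 3791, 4398, 5206, 6449.
Circular molecule, 7 cuts → 7 fragments:
  2256 − 1952 = 304 bp
  2753 − 2256 = 497 bp
  3791 − 2753 = 1038 bp
  4398 − 3791 = 607 bp
  5206 − 4398 = 808 bp
  6449 − 5206 = 1243 bp
  wrap: 7000 − 6449 + 1952 = 2503 bp
Sorted largest to smallest: 2503, 1243, 1038, 808, 607, 497, 304 bp.

2503, 1243, 1038, 808, 607, 497, 304 bp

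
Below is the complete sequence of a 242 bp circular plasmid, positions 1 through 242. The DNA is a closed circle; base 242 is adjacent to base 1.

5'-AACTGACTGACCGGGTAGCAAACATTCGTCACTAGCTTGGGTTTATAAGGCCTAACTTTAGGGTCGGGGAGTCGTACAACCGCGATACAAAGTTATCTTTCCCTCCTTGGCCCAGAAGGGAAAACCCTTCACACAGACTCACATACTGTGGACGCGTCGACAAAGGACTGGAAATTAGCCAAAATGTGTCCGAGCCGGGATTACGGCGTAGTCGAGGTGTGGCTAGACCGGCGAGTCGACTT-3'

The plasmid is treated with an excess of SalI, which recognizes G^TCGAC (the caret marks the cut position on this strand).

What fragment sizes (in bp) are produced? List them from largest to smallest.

163, 79 bp

SalI sites (GTCGAC) start at positions 156, 235.
SalI cuts after the first base of each site, so after positions 156, 235.
Circular molecule, 2 cuts → 2 fragments:
  157–235 → 79 bp
  236–242 then 1–156 → 7 + 156 = 163 bp
Sorted largest to smallest: 163, 79 bp.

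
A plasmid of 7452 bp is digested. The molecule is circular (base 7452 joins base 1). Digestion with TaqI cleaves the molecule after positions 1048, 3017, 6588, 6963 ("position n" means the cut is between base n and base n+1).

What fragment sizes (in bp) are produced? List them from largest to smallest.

3571, 1969, 1537, 375 bp

Circular molecule, 4 cuts → 4 fragments:
  3017 − 1048 = 1969 bp
  6588 − 3017 = 3571 bp
  6963 − 6588 = 375 bp
  wrap: 7452 − 6963 + 1048 = 1537 bp
Sorted largest to smallest: 3571, 1969, 1537, 375 bp.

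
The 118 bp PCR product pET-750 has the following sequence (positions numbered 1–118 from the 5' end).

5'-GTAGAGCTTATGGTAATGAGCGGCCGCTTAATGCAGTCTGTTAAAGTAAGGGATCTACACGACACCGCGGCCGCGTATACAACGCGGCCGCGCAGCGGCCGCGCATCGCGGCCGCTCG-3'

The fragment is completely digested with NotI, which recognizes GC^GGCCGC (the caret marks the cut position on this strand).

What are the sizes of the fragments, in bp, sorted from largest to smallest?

47, 21, 17, 13, 11, 9 bp

NotI sites (GCGGCCGC) start at positions 20, 67, 84, 95, 108.
NotI cuts after base 2 of each site, so after positions 21, 68, 85, 96, 109.
Linear molecule, 5 cuts → 6 fragments:
  1–21 → 21 bp
  22–68 → 47 bp
  69–85 → 17 bp
  86–96 → 11 bp
  97–109 → 13 bp
  110–118 → 9 bp
Sorted largest to smallest: 47, 21, 17, 13, 11, 9 bp.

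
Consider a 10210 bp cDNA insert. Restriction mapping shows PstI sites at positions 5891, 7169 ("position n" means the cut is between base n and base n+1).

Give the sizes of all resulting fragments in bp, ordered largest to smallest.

Linear molecule, 2 cuts → 3 fragments:
  5891 − 0 = 5891 bp
  7169 − 5891 = 1278 bp
  10210 − 7169 = 3041 bp
Sorted largest to smallest: 5891, 3041, 1278 bp.

5891, 3041, 1278 bp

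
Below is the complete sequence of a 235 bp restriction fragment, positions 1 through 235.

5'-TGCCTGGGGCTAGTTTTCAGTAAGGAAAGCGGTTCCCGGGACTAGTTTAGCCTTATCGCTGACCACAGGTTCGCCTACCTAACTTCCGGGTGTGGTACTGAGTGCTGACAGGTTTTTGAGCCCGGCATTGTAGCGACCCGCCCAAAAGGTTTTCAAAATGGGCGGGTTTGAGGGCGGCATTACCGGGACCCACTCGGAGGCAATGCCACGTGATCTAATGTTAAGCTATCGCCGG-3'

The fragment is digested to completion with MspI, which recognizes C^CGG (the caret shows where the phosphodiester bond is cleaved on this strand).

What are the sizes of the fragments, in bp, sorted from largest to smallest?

MspI sites (CCGG) start at positions 36, 86, 122, 183, 232.
MspI cuts after the first base of each site, so after positions 36, 86, 122, 183, 232.
Linear molecule, 5 cuts → 6 fragments:
  1–36 → 36 bp
  37–86 → 50 bp
  87–122 → 36 bp
  123–183 → 61 bp
  184–232 → 49 bp
  233–235 → 3 bp
Sorted largest to smallest: 61, 50, 49, 36, 36, 3 bp.

61, 50, 49, 36, 36, 3 bp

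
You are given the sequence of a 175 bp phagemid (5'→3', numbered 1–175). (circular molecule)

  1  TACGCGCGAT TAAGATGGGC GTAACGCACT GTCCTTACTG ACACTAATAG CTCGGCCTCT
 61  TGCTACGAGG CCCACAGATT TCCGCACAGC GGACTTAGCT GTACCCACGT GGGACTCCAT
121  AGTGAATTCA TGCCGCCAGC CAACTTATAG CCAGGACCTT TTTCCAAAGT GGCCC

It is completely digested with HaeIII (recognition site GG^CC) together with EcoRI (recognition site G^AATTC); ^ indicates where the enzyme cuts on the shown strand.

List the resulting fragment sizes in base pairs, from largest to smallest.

HaeIII sites (GGCC) start at positions 54, 69, 171.
HaeIII cuts after base 2 of each site, so after positions 55, 70, 172.
The EcoRI site (GAATTC) starts at position 124.
EcoRI cuts after the first base of each site, so after position 124.
Combined cut positions: 55, 70, 124, 172.
Circular molecule, 4 cuts → 4 fragments:
  56–70 → 15 bp
  71–124 → 54 bp
  125–172 → 48 bp
  173–175 then 1–55 → 3 + 55 = 58 bp
Sorted largest to smallest: 58, 54, 48, 15 bp.

58, 54, 48, 15 bp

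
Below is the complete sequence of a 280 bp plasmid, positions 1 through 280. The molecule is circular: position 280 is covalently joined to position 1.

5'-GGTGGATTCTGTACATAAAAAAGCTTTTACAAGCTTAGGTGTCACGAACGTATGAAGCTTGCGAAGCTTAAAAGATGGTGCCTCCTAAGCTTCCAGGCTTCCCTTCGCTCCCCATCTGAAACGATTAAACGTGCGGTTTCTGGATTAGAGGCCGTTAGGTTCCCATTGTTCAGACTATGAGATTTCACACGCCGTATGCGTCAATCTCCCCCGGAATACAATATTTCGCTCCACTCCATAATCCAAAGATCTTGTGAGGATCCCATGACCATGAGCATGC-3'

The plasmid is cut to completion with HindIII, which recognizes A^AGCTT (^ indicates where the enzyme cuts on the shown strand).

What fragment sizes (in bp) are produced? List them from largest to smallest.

214, 24, 23, 10, 9 bp

HindIII sites (AAGCTT) start at positions 21, 31, 55, 64, 87.
HindIII cuts after the first base of each site, so after positions 21, 31, 55, 64, 87.
Circular molecule, 5 cuts → 5 fragments:
  22–31 → 10 bp
  32–55 → 24 bp
  56–64 → 9 bp
  65–87 → 23 bp
  88–280 then 1–21 → 193 + 21 = 214 bp
Sorted largest to smallest: 214, 24, 23, 10, 9 bp.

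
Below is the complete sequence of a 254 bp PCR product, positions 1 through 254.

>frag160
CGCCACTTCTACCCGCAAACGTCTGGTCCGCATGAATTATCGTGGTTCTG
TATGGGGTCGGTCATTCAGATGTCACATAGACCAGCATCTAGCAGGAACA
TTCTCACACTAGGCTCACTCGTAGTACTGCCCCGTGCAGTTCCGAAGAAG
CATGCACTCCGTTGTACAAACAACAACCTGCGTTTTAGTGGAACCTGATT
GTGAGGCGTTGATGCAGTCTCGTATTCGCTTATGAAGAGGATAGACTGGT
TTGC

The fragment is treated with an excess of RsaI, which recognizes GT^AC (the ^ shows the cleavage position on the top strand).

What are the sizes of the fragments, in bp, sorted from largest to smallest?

RsaI sites (GTAC) start at positions 124, 164.
RsaI cuts after base 2 of each site, so after positions 125, 165.
Linear molecule, 2 cuts → 3 fragments:
  1–125 → 125 bp
  126–165 → 40 bp
  166–254 → 89 bp
Sorted largest to smallest: 125, 89, 40 bp.

125, 89, 40 bp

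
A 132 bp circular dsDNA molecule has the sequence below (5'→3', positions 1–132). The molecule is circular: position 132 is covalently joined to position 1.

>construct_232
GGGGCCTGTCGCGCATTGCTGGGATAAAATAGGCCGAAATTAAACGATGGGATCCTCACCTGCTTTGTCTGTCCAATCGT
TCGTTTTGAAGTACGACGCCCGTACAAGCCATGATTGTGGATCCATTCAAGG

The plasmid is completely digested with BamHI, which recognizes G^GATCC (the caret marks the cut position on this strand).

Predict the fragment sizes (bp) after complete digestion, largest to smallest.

BamHI sites (GGATCC) start at positions 50, 119.
BamHI cuts after the first base of each site, so after positions 50, 119.
Circular molecule, 2 cuts → 2 fragments:
  51–119 → 69 bp
  120–132 then 1–50 → 13 + 50 = 63 bp
Sorted largest to smallest: 69, 63 bp.

69, 63 bp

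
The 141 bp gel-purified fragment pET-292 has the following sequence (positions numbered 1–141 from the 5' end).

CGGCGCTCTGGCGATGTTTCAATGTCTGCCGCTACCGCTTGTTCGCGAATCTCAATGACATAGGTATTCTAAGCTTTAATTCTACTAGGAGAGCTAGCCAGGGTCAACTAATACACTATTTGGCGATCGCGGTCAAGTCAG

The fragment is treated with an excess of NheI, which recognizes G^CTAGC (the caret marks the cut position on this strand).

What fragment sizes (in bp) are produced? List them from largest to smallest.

93, 48 bp

The NheI site (GCTAGC) starts at position 93.
NheI cuts after the first base of each site, so after position 93.
Linear molecule, 1 cut → 2 fragments:
  1–93 → 93 bp
  94–141 → 48 bp
Sorted largest to smallest: 93, 48 bp.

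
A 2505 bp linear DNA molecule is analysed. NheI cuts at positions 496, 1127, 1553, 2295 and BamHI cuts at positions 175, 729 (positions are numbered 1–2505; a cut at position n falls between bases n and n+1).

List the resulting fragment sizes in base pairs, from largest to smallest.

742, 426, 398, 321, 233, 210, 175 bp

Combined cut positions (sorted): 175, 496, 729, 1127, 1553, 2295.
Linear molecule, 6 cuts → 7 fragments:
  175 − 0 = 175 bp
  496 − 175 = 321 bp
  729 − 496 = 233 bp
  1127 − 729 = 398 bp
  1553 − 1127 = 426 bp
  2295 − 1553 = 742 bp
  2505 − 2295 = 210 bp
Sorted largest to smallest: 742, 426, 398, 321, 233, 210, 175 bp.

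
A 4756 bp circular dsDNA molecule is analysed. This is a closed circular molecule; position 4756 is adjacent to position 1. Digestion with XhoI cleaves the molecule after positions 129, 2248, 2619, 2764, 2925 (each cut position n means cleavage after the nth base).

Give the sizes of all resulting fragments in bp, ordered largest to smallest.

Circular molecule, 5 cuts → 5 fragments:
  2248 − 129 = 2119 bp
  2619 − 2248 = 371 bp
  2764 − 2619 = 145 bp
  2925 − 2764 = 161 bp
  wrap: 4756 − 2925 + 129 = 1960 bp
Sorted largest to smallest: 2119, 1960, 371, 161, 145 bp.

2119, 1960, 371, 161, 145 bp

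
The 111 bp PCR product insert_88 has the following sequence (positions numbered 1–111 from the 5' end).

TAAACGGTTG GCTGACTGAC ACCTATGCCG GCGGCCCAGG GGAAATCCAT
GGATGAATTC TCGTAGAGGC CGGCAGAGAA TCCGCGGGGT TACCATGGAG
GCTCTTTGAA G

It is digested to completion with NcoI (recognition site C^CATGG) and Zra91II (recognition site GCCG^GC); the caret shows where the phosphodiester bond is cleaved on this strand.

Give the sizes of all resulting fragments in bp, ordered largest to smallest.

30, 25, 21, 18, 17 bp

NcoI sites (CCATGG) start at positions 47, 93.
NcoI cuts after the first base of each site, so after positions 47, 93.
Zra91II sites (GCCGGC) start at positions 27, 69.
Zra91II cuts after base 4 of each site, so after positions 30, 72.
Combined cut positions: 30, 47, 72, 93.
Linear molecule, 4 cuts → 5 fragments:
  1–30 → 30 bp
  31–47 → 17 bp
  48–72 → 25 bp
  73–93 → 21 bp
  94–111 → 18 bp
Sorted largest to smallest: 30, 25, 21, 18, 17 bp.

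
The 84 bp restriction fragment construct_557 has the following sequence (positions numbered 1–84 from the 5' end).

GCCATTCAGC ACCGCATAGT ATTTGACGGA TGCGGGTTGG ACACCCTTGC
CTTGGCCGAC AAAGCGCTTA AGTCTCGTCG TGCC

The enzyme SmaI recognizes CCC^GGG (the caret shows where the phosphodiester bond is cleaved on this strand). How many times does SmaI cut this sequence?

No occurrence of CCCGGG is present in the sequence.
SmaI does not cut: 0 sites.

0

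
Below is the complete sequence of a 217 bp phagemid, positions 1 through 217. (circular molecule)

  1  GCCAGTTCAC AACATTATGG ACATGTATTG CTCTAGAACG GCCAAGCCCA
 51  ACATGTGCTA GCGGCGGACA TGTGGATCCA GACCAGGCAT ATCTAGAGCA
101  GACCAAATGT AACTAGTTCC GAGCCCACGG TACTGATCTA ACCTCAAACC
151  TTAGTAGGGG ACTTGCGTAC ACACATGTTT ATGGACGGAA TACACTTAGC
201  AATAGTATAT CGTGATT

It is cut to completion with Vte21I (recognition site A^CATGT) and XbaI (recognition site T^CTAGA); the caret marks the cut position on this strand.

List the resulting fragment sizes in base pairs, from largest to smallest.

Vte21I sites (ACATGT) start at positions 21, 51, 68, 173.
Vte21I cuts after the first base of each site, so after positions 21, 51, 68, 173.
XbaI sites (TCTAGA) start at positions 32, 92.
XbaI cuts after the first base of each site, so after positions 32, 92.
Combined cut positions: 21, 32, 51, 68, 92, 173.
Circular molecule, 6 cuts → 6 fragments:
  22–32 → 11 bp
  33–51 → 19 bp
  52–68 → 17 bp
  69–92 → 24 bp
  93–173 → 81 bp
  174–217 then 1–21 → 44 + 21 = 65 bp
Sorted largest to smallest: 81, 65, 24, 19, 17, 11 bp.

81, 65, 24, 19, 17, 11 bp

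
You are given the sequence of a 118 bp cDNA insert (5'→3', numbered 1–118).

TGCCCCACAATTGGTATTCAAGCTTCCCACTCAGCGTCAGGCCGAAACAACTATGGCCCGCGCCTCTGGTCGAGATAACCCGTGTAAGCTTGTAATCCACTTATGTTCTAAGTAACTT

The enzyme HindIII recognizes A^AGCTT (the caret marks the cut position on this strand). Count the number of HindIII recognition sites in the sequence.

AAGCTT occurs starting at positions 20, 86.
HindIII cuts at 2 sites.

2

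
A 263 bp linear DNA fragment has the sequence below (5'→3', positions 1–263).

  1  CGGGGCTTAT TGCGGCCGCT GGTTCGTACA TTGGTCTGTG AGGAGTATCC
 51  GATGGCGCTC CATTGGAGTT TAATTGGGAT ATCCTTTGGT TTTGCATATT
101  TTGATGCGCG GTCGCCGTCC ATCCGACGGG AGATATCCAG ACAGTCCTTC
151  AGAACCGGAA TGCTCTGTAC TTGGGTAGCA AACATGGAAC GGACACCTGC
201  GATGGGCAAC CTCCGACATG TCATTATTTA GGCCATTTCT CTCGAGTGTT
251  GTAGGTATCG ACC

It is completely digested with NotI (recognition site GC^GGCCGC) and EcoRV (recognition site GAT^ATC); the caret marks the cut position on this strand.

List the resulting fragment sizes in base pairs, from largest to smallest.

The NotI site (GCGGCCGC) starts at position 12.
NotI cuts after base 2 of each site, so after position 13.
EcoRV sites (GATATC) start at positions 78, 132.
EcoRV cuts after base 3 of each site, so after positions 80, 134.
Combined cut positions: 13, 80, 134.
Linear molecule, 3 cuts → 4 fragments:
  1–13 → 13 bp
  14–80 → 67 bp
  81–134 → 54 bp
  135–263 → 129 bp
Sorted largest to smallest: 129, 67, 54, 13 bp.

129, 67, 54, 13 bp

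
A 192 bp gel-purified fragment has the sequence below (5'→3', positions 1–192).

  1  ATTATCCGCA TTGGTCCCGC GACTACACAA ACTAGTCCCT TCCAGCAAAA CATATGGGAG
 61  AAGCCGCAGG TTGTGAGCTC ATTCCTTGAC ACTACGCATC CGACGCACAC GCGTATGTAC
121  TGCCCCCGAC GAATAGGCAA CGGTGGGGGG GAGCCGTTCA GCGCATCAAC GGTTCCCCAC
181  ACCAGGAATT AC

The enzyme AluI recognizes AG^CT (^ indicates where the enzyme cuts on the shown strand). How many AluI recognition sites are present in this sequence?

1

AGCT occurs starting at position 76.
AluI cuts at 1 site.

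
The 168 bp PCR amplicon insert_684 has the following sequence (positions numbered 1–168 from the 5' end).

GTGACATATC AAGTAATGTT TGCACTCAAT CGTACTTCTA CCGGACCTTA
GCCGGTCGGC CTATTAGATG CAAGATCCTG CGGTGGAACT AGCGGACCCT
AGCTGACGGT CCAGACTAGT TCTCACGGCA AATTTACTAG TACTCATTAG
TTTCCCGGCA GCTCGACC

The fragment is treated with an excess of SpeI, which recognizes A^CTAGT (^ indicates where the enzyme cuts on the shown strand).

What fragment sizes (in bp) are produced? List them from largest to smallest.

115, 32, 21 bp

SpeI sites (ACTAGT) start at positions 115, 136.
SpeI cuts after the first base of each site, so after positions 115, 136.
Linear molecule, 2 cuts → 3 fragments:
  1–115 → 115 bp
  116–136 → 21 bp
  137–168 → 32 bp
Sorted largest to smallest: 115, 32, 21 bp.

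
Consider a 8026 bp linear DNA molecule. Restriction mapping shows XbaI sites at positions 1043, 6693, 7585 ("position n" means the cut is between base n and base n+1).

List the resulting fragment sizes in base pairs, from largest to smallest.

5650, 1043, 892, 441 bp

Linear molecule, 3 cuts → 4 fragments:
  1043 − 0 = 1043 bp
  6693 − 1043 = 5650 bp
  7585 − 6693 = 892 bp
  8026 − 7585 = 441 bp
Sorted largest to smallest: 5650, 1043, 892, 441 bp.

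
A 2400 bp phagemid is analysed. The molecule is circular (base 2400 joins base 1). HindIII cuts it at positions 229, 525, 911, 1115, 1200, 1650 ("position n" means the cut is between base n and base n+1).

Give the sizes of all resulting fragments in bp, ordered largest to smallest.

Circular molecule, 6 cuts → 6 fragments:
  525 − 229 = 296 bp
  911 − 525 = 386 bp
  1115 − 911 = 204 bp
  1200 − 1115 = 85 bp
  1650 − 1200 = 450 bp
  wrap: 2400 − 1650 + 229 = 979 bp
Sorted largest to smallest: 979, 450, 386, 296, 204, 85 bp.

979, 450, 386, 296, 204, 85 bp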